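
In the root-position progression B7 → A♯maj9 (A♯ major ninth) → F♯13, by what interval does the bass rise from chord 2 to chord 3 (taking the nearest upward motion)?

The roots are A♯ and F♯.
A♯ up to F♯ is 8 semitones, a half step narrower than a major sixth, so the interval is minor.

minor sixth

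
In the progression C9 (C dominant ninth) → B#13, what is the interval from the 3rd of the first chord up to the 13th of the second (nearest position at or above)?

augmented third

C9 (C dominant ninth) has E as its 3rd, and B#13 has G## as its 13th.
E up to G## is 5 semitones, a half step wider than a major third, so the interval is augmented.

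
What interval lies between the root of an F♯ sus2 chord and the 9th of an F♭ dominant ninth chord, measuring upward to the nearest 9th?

d2

The root of F♯ sus2 is F♯; the 9th of F♭ dominant ninth is G♭.
From F♯ to G♭: 0 semitones over a second = diminished.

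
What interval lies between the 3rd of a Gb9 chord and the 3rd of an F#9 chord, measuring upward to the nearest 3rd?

Gb9 has Bb as its 3rd, and F#9 has A# as its 3rd.
7 letter names make it a seventh; at 12 semitones (a half step wider than major) the quality is augmented.

augmented seventh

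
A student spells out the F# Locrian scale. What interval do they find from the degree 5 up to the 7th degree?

F# locrian: F# G A B C D E.
That puts C below E.
C up to E spans 3 letter names and 4 semitones — a major third.

major third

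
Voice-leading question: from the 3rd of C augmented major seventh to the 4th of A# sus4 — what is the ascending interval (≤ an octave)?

C augmented major seventh has E as its 3rd, and A# sus4 has D# as its 4th.
Counting 7 letters and 11 half steps from E gives a major seventh.

major seventh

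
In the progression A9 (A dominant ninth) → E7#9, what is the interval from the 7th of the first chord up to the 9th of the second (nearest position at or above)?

augmented 7th

The 7th of A9 (A dominant ninth) is G; the 9th of E7#9 is F##.
G up to F## is 12 semitones, a half step wider than a major seventh, so the interval is augmented.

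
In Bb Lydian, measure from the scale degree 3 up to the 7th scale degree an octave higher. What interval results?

The scale runs Bb C D E F G A.
That puts D below A.
From D to A is 19 semitones, exactly the perfect twelfth.

perfect twelfth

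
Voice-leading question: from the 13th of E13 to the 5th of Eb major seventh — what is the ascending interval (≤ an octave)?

The 13th of E13 is C#; the 5th of Eb major seventh is Bb.
7 letter names make it a seventh; at 9 semitones (a whole step narrower than major) the quality is diminished.

diminished 7th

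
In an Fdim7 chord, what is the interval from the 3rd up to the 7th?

Spelling the chord: F Ab Cb Ebb.
That puts Ab below Ebb.
5 letter names make it a fifth; at 6 semitones (a half step narrower than perfect) the quality is diminished.

diminished fifth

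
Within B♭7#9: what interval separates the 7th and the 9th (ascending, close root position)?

B♭7#9 (B♭ dominant seventh sharp nine) is spelled B♭-D-F-A♭-C♯.
That puts A♭ below C♯.
A♭ up to C♯ is 5 semitones, a half step wider than a major third, so the interval is augmented.

augmented third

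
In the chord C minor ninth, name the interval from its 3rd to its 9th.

major seventh

Cmin9 (C minor ninth): C, E♭, G, B♭, D.
So we need the interval from E♭ up to D.
From E♭ to D is 11 semitones, exactly the major seventh.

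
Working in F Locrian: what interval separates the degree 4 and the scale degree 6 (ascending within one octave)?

minor 3rd

F locrian: F Gb Ab Bb Cb Db Eb.
That puts Bb below Db.
3 letter names make it a third; at 3 semitones (a half step narrower than major) the quality is minor.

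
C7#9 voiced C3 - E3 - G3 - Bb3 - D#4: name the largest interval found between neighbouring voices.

Adjacent intervals: C3→E3 = major third; E3→G3 = minor third; G3→Bb3 = minor third; Bb3→D#4 = augmented third.
The largest is Bb3 to D#4, an augmented third (5 semitones).

A3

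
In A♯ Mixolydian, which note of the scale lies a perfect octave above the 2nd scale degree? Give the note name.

The scale is A♯ B♯ C𝄪 D♯ E♯ F𝄪 G♯.
The 2nd scale degree is B♯; a perfect octave above that is B♯ — scale degree 2.

B#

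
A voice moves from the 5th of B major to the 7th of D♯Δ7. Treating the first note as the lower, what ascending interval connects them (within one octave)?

The 5th of B major is F♯; the 7th of D♯Δ7 is C𝄪.
5 letter names make it a fifth; at 8 semitones (a half step wider than perfect) the quality is augmented.

augmented fifth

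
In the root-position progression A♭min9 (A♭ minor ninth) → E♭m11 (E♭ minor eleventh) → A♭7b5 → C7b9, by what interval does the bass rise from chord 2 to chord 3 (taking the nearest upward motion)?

The roots are E♭ and A♭.
Counting 4 letters and 5 half steps from E♭ gives a perfect fourth.

perfect fourth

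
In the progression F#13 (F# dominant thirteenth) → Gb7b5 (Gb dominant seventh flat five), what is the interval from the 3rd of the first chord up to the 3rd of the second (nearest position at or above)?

F#13 (F# dominant thirteenth) has A# as its 3rd, and Gb7b5 (Gb dominant seventh flat five) has Bb as its 3rd.
2 letter names make it a second; at 0 semitones (a whole step narrower than major) the quality is diminished.

diminished second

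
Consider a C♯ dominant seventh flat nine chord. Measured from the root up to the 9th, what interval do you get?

C♯7b9: C♯ E♯ G♯ B D.
The root is C♯ and the 9th is D.
From C♯ to D: 13 semitones over a ninth = minor.

m9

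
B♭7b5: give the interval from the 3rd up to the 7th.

diminished 5th

B♭ dominant seventh flat five is spelled B♭–D–F♭–A♭.
That puts D below A♭.
5 letter names make it a fifth; at 6 semitones (a half step narrower than perfect) the quality is diminished.
This 3–7 tritone is the characteristic tension at the heart of the dominant sound.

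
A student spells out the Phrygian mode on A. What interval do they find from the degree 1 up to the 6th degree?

minor 6th

Spelling the Phrygian mode on A: A Bb C D E F G.
That puts A below F.
From A to F: 8 semitones over a sixth = minor.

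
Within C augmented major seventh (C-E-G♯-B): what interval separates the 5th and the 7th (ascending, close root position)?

The 5th is G♯ and the 7th is B.
G♯ up to B is 3 semitones, a half step narrower than a major third, so the interval is minor.

minor 3rd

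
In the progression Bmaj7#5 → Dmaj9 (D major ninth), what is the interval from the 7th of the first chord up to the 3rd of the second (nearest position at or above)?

minor 6th

The 7th of Bmaj7#5 is A#; the 3rd of Dmaj9 (D major ninth) is F#.
From A# to F#: 8 semitones over a sixth = minor.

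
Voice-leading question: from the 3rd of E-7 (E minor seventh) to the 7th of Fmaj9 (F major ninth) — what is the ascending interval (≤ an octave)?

major sixth

E-7 (E minor seventh) has G as its 3rd, and Fmaj9 (F major ninth) has E as its 7th.
From G to E is 9 semitones, exactly the major sixth.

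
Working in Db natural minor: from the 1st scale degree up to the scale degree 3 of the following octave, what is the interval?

The scale runs Db Eb Fb Gb Ab Bbb Cb.
So we need the interval from Db up to Fb.
Db up to Fb is 15 semitones, a half step narrower than a major tenth, so the interval is minor.

minor tenth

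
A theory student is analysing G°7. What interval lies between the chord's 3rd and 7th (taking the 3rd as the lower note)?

diminished fifth

The chord tones of G°7 are G Bb Db Fb.
3rd = Bb; 7th = Fb.
Bb up to Fb is 6 semitones, a half step narrower than a perfect fifth, so the interval is diminished.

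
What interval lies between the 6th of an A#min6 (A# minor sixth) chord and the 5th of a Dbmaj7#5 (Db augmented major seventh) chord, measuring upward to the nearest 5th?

A#min6 (A# minor sixth) has F## as its 6th, and Dbmaj7#5 (Db augmented major seventh) has A as its 5th.
3 letter names make it a third; at 2 semitones (a whole step narrower than major) the quality is diminished.

diminished third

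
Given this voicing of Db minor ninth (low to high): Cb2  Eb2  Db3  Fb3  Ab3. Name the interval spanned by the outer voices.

The outer voices are Cb2 and Ab3.
From Cb to Ab is 21 semitones, exactly the major thirteenth.

M13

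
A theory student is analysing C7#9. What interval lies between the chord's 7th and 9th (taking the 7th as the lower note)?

augmented third

C7#9 is spelled C–E–G–Bb–D#.
The 7th is Bb and the 9th is D#.
Bb up to D# is 5 semitones, a half step wider than a major third, so the interval is augmented.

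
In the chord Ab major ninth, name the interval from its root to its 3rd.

Ab major ninth is spelled Ab, C, Eb, G, Bb.
So we need the interval from Ab up to C.
Ab up to C spans 3 letter names and 4 semitones — a major third.

major third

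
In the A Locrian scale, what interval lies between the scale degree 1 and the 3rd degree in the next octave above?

minor tenth

Spelling the A Locrian scale: A B♭ C D E♭ F G.
Scale degree 1 = A; 3rd degree (up an octave) = C.
From A to C: 15 semitones over a tenth = minor.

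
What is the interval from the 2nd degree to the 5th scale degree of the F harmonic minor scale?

Spelling the F harmonic minor scale: F G Ab Bb C Db E.
2nd degree = G; scale degree 5 = C.
Counting 4 letters and 5 half steps from G gives a perfect fourth.

perfect fourth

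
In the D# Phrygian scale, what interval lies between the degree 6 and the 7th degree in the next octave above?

major 9th

D# phrygian: D# E F# G# A# B C#.
Degree 6 = B; scale degree 7 (up an octave) = C#.
B up to C# spans 9 letter names and 14 semitones — a major ninth.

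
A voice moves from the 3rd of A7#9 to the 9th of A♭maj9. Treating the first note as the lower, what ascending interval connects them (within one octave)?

d7

The 3rd of A7#9 is C♯; the 9th of A♭maj9 is B♭.
C♯ up to B♭ is 9 semitones, a whole step narrower than a major seventh, so the interval is diminished.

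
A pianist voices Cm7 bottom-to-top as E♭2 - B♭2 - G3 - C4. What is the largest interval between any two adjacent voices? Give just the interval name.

Adjacent intervals: E♭2→B♭2 = perfect fifth; B♭2→G3 = major sixth; G3→C4 = perfect fourth.
The largest is B♭2 to G3, a major sixth (9 semitones).

major 6th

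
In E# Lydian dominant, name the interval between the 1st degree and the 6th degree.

Spelling E# Lydian dominant: E# F## G## A## B# C## D#.
1st degree = E#; degree 6 = C##.
From E# to C## is 9 semitones, exactly the major sixth.

major 6th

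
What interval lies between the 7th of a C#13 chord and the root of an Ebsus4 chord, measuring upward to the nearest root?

The 7th of C#13 is B; the root of Ebsus4 is Eb.
4 letter names make it a fourth; at 4 semitones (a half step narrower than perfect) the quality is diminished.

diminished fourth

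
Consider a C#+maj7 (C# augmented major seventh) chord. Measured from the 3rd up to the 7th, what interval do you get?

C#+maj7 is spelled C# E# G## B#.
That puts E# below B#.
Counting 5 letters and 7 half steps from E# gives a perfect fifth.

P5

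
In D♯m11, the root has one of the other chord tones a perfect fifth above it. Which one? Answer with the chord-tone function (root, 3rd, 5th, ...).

The chord tones of D♯m11 are D♯, F♯, A♯, C♯, E♯, G♯.
The root is D♯. A perfect fifth above D♯ is A♯.
A♯ is the chord's 5th.

5th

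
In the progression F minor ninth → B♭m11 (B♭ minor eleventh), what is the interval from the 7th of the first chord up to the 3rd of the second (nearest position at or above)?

F minor ninth has E♭ as its 7th, and B♭m11 (B♭ minor eleventh) has D♭ as its 3rd.
E♭ up to D♭ is 10 semitones, a half step narrower than a major seventh, so the interval is minor.

minor seventh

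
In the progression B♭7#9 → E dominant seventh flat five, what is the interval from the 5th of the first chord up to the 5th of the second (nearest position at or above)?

The 5th of B♭7#9 is F; the 5th of E dominant seventh flat five is B♭.
F up to B♭ spans 4 letter names and 5 semitones — a perfect fourth.

perfect fourth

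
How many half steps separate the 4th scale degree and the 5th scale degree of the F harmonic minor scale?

2

The scale is F G Ab Bb C Db E.
Bb up to C is a major second — 2 semitones.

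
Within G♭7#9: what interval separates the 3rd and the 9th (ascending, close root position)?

G♭7#9 (G♭ dominant seventh sharp nine) is spelled G♭ B♭ D♭ F♭ A.
So we need the interval from B♭ up to A.
Counting 7 letters and 11 half steps from B♭ gives a major seventh.

M7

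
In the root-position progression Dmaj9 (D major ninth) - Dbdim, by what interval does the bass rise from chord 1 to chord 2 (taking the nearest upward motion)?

diminished 8th

The roots are D and Db.
D up to Db is 11 semitones, a half step narrower than a perfect octave, so the interval is diminished.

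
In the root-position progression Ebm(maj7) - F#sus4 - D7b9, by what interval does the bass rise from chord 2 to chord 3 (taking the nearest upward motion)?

The roots are F# and D.
F# up to D is 8 semitones, a half step narrower than a major sixth, so the interval is minor.

m6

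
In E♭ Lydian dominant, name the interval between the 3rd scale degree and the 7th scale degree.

The scale runs E♭ F G A B♭ C D♭.
3rd scale degree = G; scale degree 7 = D♭.
G up to D♭ is 6 semitones, a half step narrower than a perfect fifth, so the interval is diminished.

diminished fifth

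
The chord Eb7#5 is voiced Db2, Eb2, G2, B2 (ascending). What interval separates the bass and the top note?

The outer voices are Db2 and B2.
From Db to B: 10 semitones over a sixth = augmented.

augmented 6th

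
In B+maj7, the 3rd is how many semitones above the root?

4

B+maj7 is spelled B-D#-F##-A#.
B to D# is a major third: 4 semitones.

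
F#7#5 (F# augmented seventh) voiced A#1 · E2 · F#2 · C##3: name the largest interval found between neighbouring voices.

augmented 5th

Adjacent intervals: A#1→E2 = diminished fifth; E2→F#2 = major second; F#2→C##3 = augmented fifth.
The largest is F#2 to C##3, an augmented fifth (8 semitones).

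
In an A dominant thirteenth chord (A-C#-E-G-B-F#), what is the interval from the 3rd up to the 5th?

So we need the interval from C# up to E.
From C# to E: 3 semitones over a third = minor.

minor third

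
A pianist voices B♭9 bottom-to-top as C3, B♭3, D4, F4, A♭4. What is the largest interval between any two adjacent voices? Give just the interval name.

Adjacent intervals: C3→B♭3 = minor seventh; B♭3→D4 = major third; D4→F4 = minor third; F4→A♭4 = minor third.
The largest is C3 to B♭3, a minor seventh (10 semitones).

minor seventh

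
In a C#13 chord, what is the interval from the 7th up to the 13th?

major 7th

C#13: C#, E#, G#, B, D#, A#.
7th = B; 13th = A#.
Counting 7 letters and 11 half steps from B gives a major seventh.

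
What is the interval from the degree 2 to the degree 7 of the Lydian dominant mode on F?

The scale runs F G A B C D Eb.
That puts G below Eb.
G up to Eb is 8 semitones, a half step narrower than a major sixth, so the interval is minor.

minor sixth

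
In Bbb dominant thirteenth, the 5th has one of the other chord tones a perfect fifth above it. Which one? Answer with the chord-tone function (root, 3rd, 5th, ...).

9th

Bbb dominant thirteenth: Bbb–Db–Fb–Abb–Cb–Gb.
The 5th is Fb. A perfect fifth above Fb is Cb.
Cb is the chord's 9th.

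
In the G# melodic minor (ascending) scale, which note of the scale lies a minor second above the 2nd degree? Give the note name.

B

The scale is G# A# B C# D# E# F##.
The 2nd degree is A#; a minor second above that is B — scale degree 3.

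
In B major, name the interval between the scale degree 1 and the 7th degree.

major 7th

B major: B C# D# E F# G# A#.
Scale degree 1 = B; 7th scale degree = A#.
Counting 7 letters and 11 half steps from B gives a major seventh.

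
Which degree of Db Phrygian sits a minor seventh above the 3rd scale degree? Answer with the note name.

The scale is Db Ebb Fb Gb Ab Bbb Cb.
The 3rd scale degree is Fb; a minor seventh above that is Ebb — scale degree 2.

Ebb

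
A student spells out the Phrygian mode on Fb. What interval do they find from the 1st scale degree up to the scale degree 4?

perfect 4th

Spelling the Phrygian mode on Fb: Fb Gbb Abb Bbb Cb Dbb Ebb.
The 1st scale degree is Fb and the scale degree 4 is Bbb.
From Fb to Bbb is 5 semitones, exactly the perfect fourth.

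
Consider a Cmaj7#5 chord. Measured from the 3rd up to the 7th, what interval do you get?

The chord tones of C+maj7 are C-E-G#-B.
That puts E below B.
E up to B spans 5 letter names and 7 semitones — a perfect fifth.

perfect 5th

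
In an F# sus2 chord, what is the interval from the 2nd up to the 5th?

perfect 4th

F# sus2 is spelled F#–G#–C#.
The 2nd is G# and the 5th is C#.
Counting 4 letters and 5 half steps from G# gives a perfect fourth.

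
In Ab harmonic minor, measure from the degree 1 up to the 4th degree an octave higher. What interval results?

perfect eleventh

The scale runs Ab Bb Cb Db Eb Fb G.
So we need the interval from Ab up to Db.
From Ab to Db is 17 semitones, exactly the perfect eleventh.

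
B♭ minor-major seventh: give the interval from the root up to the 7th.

B♭m(maj7) (B♭ minor-major seventh): B♭ D♭ F A.
That puts B♭ below A.
B♭ up to A spans 7 letter names and 11 semitones — a major seventh.

major 7th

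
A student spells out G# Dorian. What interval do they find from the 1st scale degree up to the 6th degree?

The scale runs G# A# B C# D# E# F#.
So we need the interval from G# up to E#.
Counting 6 letters and 9 half steps from G# gives a major sixth.

major sixth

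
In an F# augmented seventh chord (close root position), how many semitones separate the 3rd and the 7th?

6

F#aug7: F#-A#-C##-E.
A# to E is a diminished fifth: 6 semitones.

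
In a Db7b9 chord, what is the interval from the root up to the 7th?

Db dominant seventh flat nine is spelled Db, F, Ab, Cb, Ebb.
Root = Db; 7th = Cb.
Db up to Cb is 10 semitones, a half step narrower than a major seventh, so the interval is minor.

minor seventh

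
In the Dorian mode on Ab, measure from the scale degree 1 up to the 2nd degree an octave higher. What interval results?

major ninth

The scale runs Ab Bb Cb Db Eb F Gb.
The scale degree 1 is Ab and the degree 2 (up an octave) is Bb.
Ab up to Bb spans 9 letter names and 14 semitones — a major ninth.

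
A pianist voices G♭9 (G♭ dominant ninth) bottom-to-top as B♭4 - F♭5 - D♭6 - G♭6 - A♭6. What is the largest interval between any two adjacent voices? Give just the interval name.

Adjacent intervals: B♭4→F♭5 = diminished fifth; F♭5→D♭6 = major sixth; D♭6→G♭6 = perfect fourth; G♭6→A♭6 = major second.
The largest is F♭5 to D♭6, a major sixth (9 semitones).

major 6th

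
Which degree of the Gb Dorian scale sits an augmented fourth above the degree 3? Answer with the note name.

Eb

The scale is Gb Ab Bbb Cb Db Eb Fb.
The degree 3 is Bbb; an augmented fourth above that is Eb — scale degree 6.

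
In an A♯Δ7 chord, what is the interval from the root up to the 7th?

major seventh

A♯ major seventh is spelled A♯-C𝄪-E♯-G𝄪.
That puts A♯ below G𝄪.
From A♯ to G𝄪 is 11 semitones, exactly the major seventh.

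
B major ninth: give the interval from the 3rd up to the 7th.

perfect fifth

The chord tones of Bmaj9 (B major ninth) are B–D#–F#–A#–C#.
The 3rd is D# and the 7th is A#.
D# up to A# spans 5 letter names and 7 semitones — a perfect fifth.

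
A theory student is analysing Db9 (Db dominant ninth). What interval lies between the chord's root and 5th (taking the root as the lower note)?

The chord tones of Db9 are Db-F-Ab-Cb-Eb.
So we need the interval from Db up to Ab.
Db up to Ab spans 5 letter names and 7 semitones — a perfect fifth.

perfect fifth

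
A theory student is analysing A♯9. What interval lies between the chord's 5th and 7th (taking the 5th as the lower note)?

A♯9 (A♯ dominant ninth): A♯–C𝄪–E♯–G♯–B♯.
So we need the interval from E♯ up to G♯.
From E♯ to G♯: 3 semitones over a third = minor.

minor third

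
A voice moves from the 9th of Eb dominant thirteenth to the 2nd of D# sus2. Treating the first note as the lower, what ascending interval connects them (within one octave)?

augmented 7th

The 9th of Eb dominant thirteenth is F; the 2nd of D# sus2 is E#.
From F to E#: 12 semitones over a seventh = augmented.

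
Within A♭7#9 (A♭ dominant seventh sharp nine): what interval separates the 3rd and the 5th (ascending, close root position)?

The chord tones of A♭7#9 are A♭, C, E♭, G♭, B.
The 3rd is C and the 5th is E♭.
3 letter names make it a third; at 3 semitones (a half step narrower than major) the quality is minor.

minor 3rd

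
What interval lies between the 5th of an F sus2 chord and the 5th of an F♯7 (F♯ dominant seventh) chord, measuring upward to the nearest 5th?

F sus2 has C as its 5th, and F♯7 (F♯ dominant seventh) has C♯ as its 5th.
From C to C♯: 1 semitone over a unison = augmented.

augmented unison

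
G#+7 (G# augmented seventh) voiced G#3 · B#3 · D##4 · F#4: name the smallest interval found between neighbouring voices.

Adjacent intervals: G#3→B#3 = major third; B#3→D##4 = major third; D##4→F#4 = diminished third.
The smallest is D##4 to F#4, a diminished third (2 semitones).

d3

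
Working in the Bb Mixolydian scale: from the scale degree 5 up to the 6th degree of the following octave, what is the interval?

The scale runs Bb C D Eb F G Ab.
That puts F below G.
F up to G spans 9 letter names and 14 semitones — a major ninth.

major ninth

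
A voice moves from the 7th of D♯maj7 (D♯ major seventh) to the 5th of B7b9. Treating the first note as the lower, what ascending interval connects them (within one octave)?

D♯maj7 (D♯ major seventh) has C𝄪 as its 7th, and B7b9 has F♯ as its 5th.
C𝄪 up to F♯ is 4 semitones, a half step narrower than a perfect fourth, so the interval is diminished.

diminished 4th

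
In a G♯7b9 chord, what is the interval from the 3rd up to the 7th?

G♯7b9 (G♯ dominant seventh flat nine) is spelled G♯, B♯, D♯, F♯, A.
So we need the interval from B♯ up to F♯.
5 letter names make it a fifth; at 6 semitones (a half step narrower than perfect) the quality is diminished.

diminished fifth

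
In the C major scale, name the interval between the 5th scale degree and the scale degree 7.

Spelling the C major scale: C D E F G A B.
That puts G below B.
G up to B spans 3 letter names and 4 semitones — a major third.

M3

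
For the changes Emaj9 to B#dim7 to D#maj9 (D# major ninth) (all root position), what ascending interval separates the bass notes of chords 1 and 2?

A5

The roots are E and B#.
From E to B#: 8 semitones over a fifth = augmented.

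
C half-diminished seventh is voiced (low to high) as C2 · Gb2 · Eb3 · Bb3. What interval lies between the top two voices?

P5

Those voices are Eb3 and Bb3.
Eb up to Bb spans 5 letter names and 7 semitones — a perfect fifth.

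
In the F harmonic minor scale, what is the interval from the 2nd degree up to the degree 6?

d5

F harmonic minor: F G A♭ B♭ C D♭ E.
That puts G below D♭.
G up to D♭ is 6 semitones, a half step narrower than a perfect fifth, so the interval is diminished.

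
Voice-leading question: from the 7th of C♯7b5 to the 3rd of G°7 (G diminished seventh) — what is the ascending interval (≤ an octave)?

diminished octave

The 7th of C♯7b5 is B; the 3rd of G°7 (G diminished seventh) is B♭.
8 letter names make it an octave; at 11 semitones (a half step narrower than perfect) the quality is diminished.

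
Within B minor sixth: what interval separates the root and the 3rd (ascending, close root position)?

B minor sixth: B–D–F#–G#.
That puts B below D.
From B to D: 3 semitones over a third = minor.

minor 3rd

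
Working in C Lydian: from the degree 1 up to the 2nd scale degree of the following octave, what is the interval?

major 9th

Spelling C Lydian: C D E F♯ G A B.
The degree 1 is C and the degree 2 (up an octave) is D.
Counting 9 letters and 14 half steps from C gives a major ninth.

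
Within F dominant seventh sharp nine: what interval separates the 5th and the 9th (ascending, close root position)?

The chord tones of F7#9 (F dominant seventh sharp nine) are F-A-C-Eb-G#.
The 5th is C and the 9th is G#.
From C to G#: 8 semitones over a fifth = augmented.

augmented fifth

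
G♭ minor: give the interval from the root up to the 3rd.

minor third

The chord tones of G♭m (G♭ minor) are G♭-B𝄫-D♭.
That puts G♭ below B𝄫.
From G♭ to B𝄫: 3 semitones over a third = minor.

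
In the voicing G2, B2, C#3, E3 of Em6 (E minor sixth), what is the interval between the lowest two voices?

Those voices are G2 and B2.
From G to B is 4 semitones, exactly the major third.

M3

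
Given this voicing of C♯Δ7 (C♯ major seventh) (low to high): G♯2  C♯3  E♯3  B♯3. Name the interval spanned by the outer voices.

The outer voices are G♯2 and B♯3.
G♯ up to B♯ spans 10 letter names and 16 semitones — a major tenth.

M10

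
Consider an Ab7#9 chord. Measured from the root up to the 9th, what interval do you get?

The chord tones of Ab7#9 are Ab-C-Eb-Gb-B.
The root is Ab and the 9th is B.
From Ab to B: 15 semitones over a ninth = augmented.

augmented 9th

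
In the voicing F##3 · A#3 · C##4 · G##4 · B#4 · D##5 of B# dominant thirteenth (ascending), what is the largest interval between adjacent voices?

Adjacent intervals: F##3→A#3 = minor third; A#3→C##4 = major third; C##4→G##4 = perfect fifth; G##4→B#4 = minor third; B#4→D##5 = major third.
The largest is C##4 to G##4, a perfect fifth (7 semitones).

perfect 5th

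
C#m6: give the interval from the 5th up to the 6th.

M2

Spelling the chord: C# E G# A#.
So we need the interval from G# up to A#.
G# up to A# spans 2 letter names and 2 semitones — a major second.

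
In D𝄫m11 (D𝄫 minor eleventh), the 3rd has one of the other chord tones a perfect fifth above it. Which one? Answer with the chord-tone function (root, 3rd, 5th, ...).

7th

The chord tones of D𝄫m11 are D𝄫–F𝄫–A𝄫–C𝄫–E𝄫–G𝄫.
The 3rd is F𝄫. A perfect fifth above F𝄫 is C𝄫.
C𝄫 is the chord's 7th.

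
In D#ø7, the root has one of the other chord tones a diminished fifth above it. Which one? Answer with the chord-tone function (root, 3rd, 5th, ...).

5th

D# half-diminished seventh: D#, F#, A, C#.
The root is D#. A diminished fifth above D# is A.
A is the chord's 5th.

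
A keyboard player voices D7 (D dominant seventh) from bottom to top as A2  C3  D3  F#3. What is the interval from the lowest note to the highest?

The outer voices are A2 and F#3.
From A to F# is 9 semitones, exactly the major sixth.

major 6th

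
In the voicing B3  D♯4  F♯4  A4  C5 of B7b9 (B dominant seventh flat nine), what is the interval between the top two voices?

minor 3rd

Those voices are A4 and C5.
From A to C: 3 semitones over a third = minor.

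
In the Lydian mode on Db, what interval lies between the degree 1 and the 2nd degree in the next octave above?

major ninth

Spelling the Lydian mode on Db: Db Eb F G Ab Bb C.
So we need the interval from Db up to Eb.
Db up to Eb spans 9 letter names and 14 semitones — a major ninth.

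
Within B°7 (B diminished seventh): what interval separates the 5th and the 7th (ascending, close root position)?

minor third

B°7: B–D–F–A♭.
That puts F below A♭.
3 letter names make it a third; at 3 semitones (a half step narrower than major) the quality is minor.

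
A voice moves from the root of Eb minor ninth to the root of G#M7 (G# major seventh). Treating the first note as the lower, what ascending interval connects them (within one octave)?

augmented third

Eb minor ninth has Eb as its root, and G#M7 (G# major seventh) has G# as its root.
Eb up to G# is 5 semitones, a half step wider than a major third, so the interval is augmented.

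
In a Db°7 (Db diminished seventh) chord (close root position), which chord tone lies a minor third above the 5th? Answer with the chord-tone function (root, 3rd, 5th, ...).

Dbdim7 (Db diminished seventh): Db-Fb-Abb-Cbb.
The 5th is Abb. A minor third above Abb is Cbb.
Cbb is the chord's 7th.

7th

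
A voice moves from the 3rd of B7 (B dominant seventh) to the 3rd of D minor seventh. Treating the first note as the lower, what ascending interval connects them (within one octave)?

The 3rd of B7 (B dominant seventh) is D#; the 3rd of D minor seventh is F.
From D# to F: 2 semitones over a third = diminished.

d3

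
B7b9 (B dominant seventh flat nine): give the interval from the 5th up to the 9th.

B7b9: B, D#, F#, A, C.
That puts F# below C.
F# up to C is 6 semitones, a half step narrower than a perfect fifth, so the interval is diminished.

diminished fifth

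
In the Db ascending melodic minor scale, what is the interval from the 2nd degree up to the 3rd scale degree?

minor second

The scale runs Db Eb Fb Gb Ab Bb C.
2nd degree = Eb; degree 3 = Fb.
2 letter names make it a second; at 1 semitone (a half step narrower than major) the quality is minor.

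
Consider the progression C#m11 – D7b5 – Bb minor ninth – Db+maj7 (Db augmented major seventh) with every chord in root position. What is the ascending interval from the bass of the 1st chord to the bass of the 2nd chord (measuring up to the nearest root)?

The roots are C# and D.
2 letter names make it a second; at 1 semitone (a half step narrower than major) the quality is minor.

minor second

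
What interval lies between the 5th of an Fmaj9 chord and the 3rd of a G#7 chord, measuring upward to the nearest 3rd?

augmented seventh

Fmaj9 has C as its 5th, and G#7 has B# as its 3rd.
C up to B# is 12 semitones, a half step wider than a major seventh, so the interval is augmented.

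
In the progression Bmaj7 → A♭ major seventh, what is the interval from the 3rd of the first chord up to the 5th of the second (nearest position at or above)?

Bmaj7 has D♯ as its 3rd, and A♭ major seventh has E♭ as its 5th.
2 letter names make it a second; at 0 semitones (a whole step narrower than major) the quality is diminished.

diminished second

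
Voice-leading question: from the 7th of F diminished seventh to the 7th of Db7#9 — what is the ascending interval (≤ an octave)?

M6

F diminished seventh has Ebb as its 7th, and Db7#9 has Cb as its 7th.
From Ebb to Cb is 9 semitones, exactly the major sixth.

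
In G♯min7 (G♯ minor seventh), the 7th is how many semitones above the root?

Spelling the chord: G♯-B-D♯-F♯.
G♯ to F♯ is a minor seventh: 10 semitones.

10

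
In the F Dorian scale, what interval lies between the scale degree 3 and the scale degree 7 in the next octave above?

F dorian: F G Ab Bb C D Eb.
So we need the interval from Ab up to Eb.
Ab up to Eb spans 12 letter names and 19 semitones — a perfect twelfth.

perfect twelfth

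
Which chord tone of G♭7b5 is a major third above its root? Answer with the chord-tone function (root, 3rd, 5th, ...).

3rd

G♭7b5 (G♭ dominant seventh flat five): G♭-B♭-D𝄫-F♭.
The root is G♭. A major third above G♭ is B♭.
B♭ is the chord's 3rd.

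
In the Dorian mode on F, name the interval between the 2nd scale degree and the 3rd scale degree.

The scale runs F G A♭ B♭ C D E♭.
The 2nd scale degree is G and the scale degree 3 is A♭.
G up to A♭ is 1 semitone, a half step narrower than a major second, so the interval is minor.

m2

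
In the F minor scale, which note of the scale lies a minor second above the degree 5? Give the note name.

The scale is F G Ab Bb C Db Eb.
The degree 5 is C; a minor second above that is Db — scale degree 6.

Db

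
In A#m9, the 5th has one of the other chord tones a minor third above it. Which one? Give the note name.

The chord tones of A# minor ninth are A#-C#-E#-G#-B#.
The 5th is E#. A minor third above E# is G#.
G# is the chord's 7th.

G#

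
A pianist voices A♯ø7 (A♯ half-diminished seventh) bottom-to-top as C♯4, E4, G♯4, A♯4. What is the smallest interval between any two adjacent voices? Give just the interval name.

Adjacent intervals: C♯4→E4 = minor third; E4→G♯4 = major third; G♯4→A♯4 = major second.
The smallest is G♯4 to A♯4, a major second (2 semitones).

major 2nd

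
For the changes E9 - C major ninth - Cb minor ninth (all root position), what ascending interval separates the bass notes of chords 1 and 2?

The roots are E and C.
E up to C is 8 semitones, a half step narrower than a major sixth, so the interval is minor.

m6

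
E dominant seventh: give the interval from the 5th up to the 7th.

E dominant seventh: E G# B D.
So we need the interval from B up to D.
3 letter names make it a third; at 3 semitones (a half step narrower than major) the quality is minor.

m3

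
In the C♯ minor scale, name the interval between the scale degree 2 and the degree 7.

Spelling the C♯ minor scale: C♯ D♯ E F♯ G♯ A B.
So we need the interval from D♯ up to B.
D♯ up to B is 8 semitones, a half step narrower than a major sixth, so the interval is minor.

minor sixth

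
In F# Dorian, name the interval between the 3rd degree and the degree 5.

major third

F# dorian: F# G# A B C# D# E.
The 3rd degree is A and the 5th scale degree is C#.
From A to C# is 4 semitones, exactly the major third.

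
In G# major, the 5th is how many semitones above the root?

G# major is spelled G#-B#-D#.
G# to D# is a perfect fifth: 7 semitones.

7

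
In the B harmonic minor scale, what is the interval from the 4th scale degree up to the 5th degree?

Spelling the B harmonic minor scale: B C# D E F# G A#.
That puts E below F#.
From E to F# is 2 semitones, exactly the major second.

major second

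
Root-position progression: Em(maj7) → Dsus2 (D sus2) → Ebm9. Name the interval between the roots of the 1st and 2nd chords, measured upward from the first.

The roots are E and D.
7 letter names make it a seventh; at 10 semitones (a half step narrower than major) the quality is minor.

minor 7th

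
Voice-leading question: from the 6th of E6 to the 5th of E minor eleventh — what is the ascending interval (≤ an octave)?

E6 has C# as its 6th, and E minor eleventh has B as its 5th.
C# up to B is 10 semitones, a half step narrower than a major seventh, so the interval is minor.

minor 7th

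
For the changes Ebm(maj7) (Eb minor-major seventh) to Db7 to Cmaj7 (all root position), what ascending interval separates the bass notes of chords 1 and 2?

minor 7th

The roots are Eb and Db.
Eb up to Db is 10 semitones, a half step narrower than a major seventh, so the interval is minor.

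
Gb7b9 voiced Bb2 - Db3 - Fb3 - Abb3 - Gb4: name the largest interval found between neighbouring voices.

Adjacent intervals: Bb2→Db3 = minor third; Db3→Fb3 = minor third; Fb3→Abb3 = minor third; Abb3→Gb4 = major seventh.
The largest is Abb3 to Gb4, a major seventh (11 semitones).

major 7th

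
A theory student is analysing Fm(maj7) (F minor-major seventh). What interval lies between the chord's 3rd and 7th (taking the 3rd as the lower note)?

A5

Spelling the chord: F, A♭, C, E.
So we need the interval from A♭ up to E.
A♭ up to E is 8 semitones, a half step wider than a perfect fifth, so the interval is augmented.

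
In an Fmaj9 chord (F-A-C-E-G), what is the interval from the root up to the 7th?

Root = F; 7th = E.
From F to E is 11 semitones, exactly the major seventh.

major seventh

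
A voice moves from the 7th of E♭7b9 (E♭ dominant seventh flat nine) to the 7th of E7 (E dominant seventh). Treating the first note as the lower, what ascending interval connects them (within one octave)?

augmented unison

The 7th of E♭7b9 (E♭ dominant seventh flat nine) is D♭; the 7th of E7 (E dominant seventh) is D.
1 letter names make it a unison; at 1 semitone (a half step wider than perfect) the quality is augmented.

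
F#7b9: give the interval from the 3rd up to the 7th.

diminished fifth

F# dominant seventh flat nine: F#–A#–C#–E–G.
3rd = A#; 7th = E.
From A# to E: 6 semitones over a fifth = diminished.
That tritone between 3rd and 7th is what gives the dominant seventh its pull toward resolution.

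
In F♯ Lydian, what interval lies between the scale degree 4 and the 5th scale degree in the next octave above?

m9

The scale runs F♯ G♯ A♯ B♯ C♯ D♯ E♯.
That puts B♯ below C♯.
From B♯ to C♯: 13 semitones over a ninth = minor.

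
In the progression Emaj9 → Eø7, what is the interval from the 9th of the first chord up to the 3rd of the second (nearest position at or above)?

minor second

The 9th of Emaj9 is F♯; the 3rd of Eø7 is G.
2 letter names make it a second; at 1 semitone (a half step narrower than major) the quality is minor.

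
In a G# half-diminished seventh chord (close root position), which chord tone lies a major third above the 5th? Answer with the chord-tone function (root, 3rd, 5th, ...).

7th

Spelling the chord: G#–B–D–F#.
The 5th is D. A major third above D is F#.
F# is the chord's 7th.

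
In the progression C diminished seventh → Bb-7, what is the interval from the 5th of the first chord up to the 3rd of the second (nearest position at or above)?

perfect fifth

The 5th of C diminished seventh is Gb; the 3rd of Bb-7 is Db.
From Gb to Db is 7 semitones, exactly the perfect fifth.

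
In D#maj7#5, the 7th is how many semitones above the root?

11

The chord tones of D#maj7#5 are D#, F##, A##, C##.
D# to C## is a major seventh: 11 semitones.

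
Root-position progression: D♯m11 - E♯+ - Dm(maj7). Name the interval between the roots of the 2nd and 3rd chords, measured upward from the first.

diminished seventh

The roots are E♯ and D.
E♯ up to D is 9 semitones, a whole step narrower than a major seventh, so the interval is diminished.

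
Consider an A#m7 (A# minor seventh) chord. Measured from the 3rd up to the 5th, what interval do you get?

major third

A#-7: A# C# E# G#.
The 3rd is C# and the 5th is E#.
C# up to E# spans 3 letter names and 4 semitones — a major third.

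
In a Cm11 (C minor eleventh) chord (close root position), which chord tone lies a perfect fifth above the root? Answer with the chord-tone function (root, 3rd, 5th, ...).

Cm11: C Eb G Bb D F.
The root is C. A perfect fifth above C is G.
G is the chord's 5th.

5th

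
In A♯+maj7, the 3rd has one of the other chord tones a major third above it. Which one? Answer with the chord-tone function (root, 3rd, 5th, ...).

A♯maj7#5: A♯, C𝄪, E𝄪, G𝄪.
The 3rd is C𝄪. A major third above C𝄪 is E𝄪.
E𝄪 is the chord's 5th.

5th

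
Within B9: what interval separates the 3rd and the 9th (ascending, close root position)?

m7

B9 is spelled B, D♯, F♯, A, C♯.
So we need the interval from D♯ up to C♯.
D♯ up to C♯ is 10 semitones, a half step narrower than a major seventh, so the interval is minor.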